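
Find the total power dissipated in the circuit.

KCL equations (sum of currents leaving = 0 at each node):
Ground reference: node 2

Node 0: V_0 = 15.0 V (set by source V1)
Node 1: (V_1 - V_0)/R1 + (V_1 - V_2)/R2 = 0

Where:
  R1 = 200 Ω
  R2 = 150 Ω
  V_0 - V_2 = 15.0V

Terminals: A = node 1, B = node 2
Nodal analysis, taking node 2 as the 0 V reference.
Source V1 fixes V_0 = 15 V.
KCL at each unknown node (sum of currents leaving = 0; resistances in Ω):
  Node 1: (V_1 - 15)/200 + (V_1 - 0)/150 = 0
Collecting terms: 0.01167 × V_1 = 0.075  =>  V_1 = 6.429 V
Power in each resistor, P = (ΔV)²/R:
  P_R1 = (15 - 6.429)²/200 = 0.3673 W
  P_R2 = (6.429 - 0)²/150 = 0.2755 W
P_total = P_R1 + P_R2 = 0.6429 W

Final answer: 0.6429 W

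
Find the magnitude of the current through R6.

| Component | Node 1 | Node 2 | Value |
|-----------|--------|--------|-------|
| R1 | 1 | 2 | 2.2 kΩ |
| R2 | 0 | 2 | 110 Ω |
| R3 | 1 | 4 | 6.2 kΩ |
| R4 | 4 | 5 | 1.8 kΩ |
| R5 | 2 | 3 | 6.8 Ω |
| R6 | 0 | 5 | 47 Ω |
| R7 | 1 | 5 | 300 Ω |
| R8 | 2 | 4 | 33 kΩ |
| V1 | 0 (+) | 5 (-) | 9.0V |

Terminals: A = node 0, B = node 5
Nodal analysis, taking node 5 as the 0 V reference.
Source V1 fixes V_0 = 9 V.
KCL at each unknown node (sum of currents leaving = 0; resistances in Ω):
  Node 1: (V_1 - V_2)/2200 + (V_1 - V_4)/6200 + (V_1 - 0)/300 = 0
  Node 2: (V_2 - V_1)/2200 + (V_2 - 9)/110 + (V_2 - V_3)/6.8 + (V_2 - V_4)/33000 = 0
  Node 3: (V_3 - V_2)/6.8 = 0
  Node 4: (V_4 - V_1)/6200 + (V_4 - 0)/1800 + (V_4 - V_2)/33000 = 0
Collecting terms (coefficients in siemens):
  0.003949·V_1 - 0.0004545·V_2 - 0.0001613·V_4 = 0
  0.1566·V_2 - 0.0004545·V_1 - 0.1471·V_3 - 0.0000303·V_4 = 0.08182
  0.1471·V_3 - 0.1471·V_2 = 0
  0.0007471·V_4 - 0.0001613·V_1 - 0.0000303·V_2 = 0
Solving these 4 simultaneous equations (Gaussian elimination) gives:
  V_1 = 1.012 V, V_2 = 8.594 V, V_3 = 8.594 V, V_4 = 0.5671 V
I_R6 = (V_0 - V_5)/R6 = (9 - 0)/47 = 0.1915 A
|I_R6| = 0.1915 A

Final answer: |I_R6| = 0.1915 A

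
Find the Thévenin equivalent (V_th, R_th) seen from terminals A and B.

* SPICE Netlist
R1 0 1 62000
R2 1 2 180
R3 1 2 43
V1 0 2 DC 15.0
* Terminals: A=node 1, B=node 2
Step 1 — V_th is the open-circuit voltage V_A - V_B (nothing connected across the terminals).
Nodal analysis, taking node 2 as the 0 V reference.
Source V1 fixes V_0 = 15 V.
KCL at each unknown node (sum of currents leaving = 0; resistances in Ω):
  Node 1: (V_1 - 15)/62000 + (V_1 - 0)/180 + (V_1 - 0)/43 = 0
Collecting terms: 0.02883 × V_1 = 0.0002419  =>  V_1 = 0.008393 V
V_th = V_1 - V_2 = 0.008393 - 0 = 0.008393 V
Step 2 — R_th: zero the source — replace V1 by a short circuit (node 2 merges into node 0) — and find the resistance seen between A (node 1) and B (node 0).
Reduce the network between node 1 (A) and node 0 (B) by series/parallel combination:
  Rp1 = R1 ‖ R2 ‖ R3 (parallel, all between nodes 0 and 1) = 1/(1/62000 + 1/180 + 1/43) = 34.69 Ω
R_th = 34.69 Ω

Final answer: V_th = 0.008393 V, R_th = 34.69 Ω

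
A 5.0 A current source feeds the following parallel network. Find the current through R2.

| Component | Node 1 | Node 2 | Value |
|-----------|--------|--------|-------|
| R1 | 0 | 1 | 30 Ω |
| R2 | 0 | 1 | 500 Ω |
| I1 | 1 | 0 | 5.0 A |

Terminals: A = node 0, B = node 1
All resistors sit directly between nodes 0 and 1, so they are in parallel and share one voltage V; the full source current 5 A splits among them.
1/R_par = 1/30 + 1/500 = 0.03533 S  =>  R_par = 28.3 Ω
V = I × R_par = 5 × 28.3 = 141.5 V
I_R2 = V/R2 = 141.5/500 = 0.283 A

Final answer: 0.283 A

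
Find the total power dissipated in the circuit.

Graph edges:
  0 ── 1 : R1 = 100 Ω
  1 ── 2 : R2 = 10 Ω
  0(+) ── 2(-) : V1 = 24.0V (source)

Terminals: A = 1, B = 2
Nodal analysis, taking node 2 as the 0 V reference.
Source V1 fixes V_0 = 24 V.
KCL at each unknown node (sum of currents leaving = 0; resistances in Ω):
  Node 1: (V_1 - 24)/100 + (V_1 - 0)/10 = 0
Collecting terms: 0.11 × V_1 = 0.24  =>  V_1 = 2.182 V
Power in each resistor, P = (ΔV)²/R:
  P_R1 = (24 - 2.182)²/100 = 4.76 W
  P_R2 = (2.182 - 0)²/10 = 0.476 W
P_total = P_R1 + P_R2 = 5.236 W

Final answer: 5.236 W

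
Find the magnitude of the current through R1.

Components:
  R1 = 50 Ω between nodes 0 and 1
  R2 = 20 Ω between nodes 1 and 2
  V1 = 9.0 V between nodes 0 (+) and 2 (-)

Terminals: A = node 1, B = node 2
Nodal analysis, taking node 2 as the 0 V reference.
Source V1 fixes V_0 = 9 V.
KCL at each unknown node (sum of currents leaving = 0; resistances in Ω):
  Node 1: (V_1 - 9)/50 + (V_1 - 0)/20 = 0
Collecting terms: 0.07 × V_1 = 0.18  =>  V_1 = 2.571 V
I_R1 = (V_0 - V_1)/R1 = (9 - 2.571)/50 = 0.1286 A
|I_R1| = 0.1286 A

Final answer: |I_R1| = 0.1286 A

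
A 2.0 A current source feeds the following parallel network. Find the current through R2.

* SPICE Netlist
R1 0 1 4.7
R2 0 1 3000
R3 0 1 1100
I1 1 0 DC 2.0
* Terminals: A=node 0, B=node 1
All resistors sit directly between nodes 0 and 1, so they are in parallel and share one voltage V; the full source current 2 A splits among them.
1/R_par = 1/4.7 + 1/3000 + 1/1100 = 0.214 S  =>  R_par = 4.673 Ω
V = I × R_par = 2 × 4.673 = 9.345 V
I_R2 = V/R2 = 9.345/3000 = 0.003115 A

Final answer: 0.003115 A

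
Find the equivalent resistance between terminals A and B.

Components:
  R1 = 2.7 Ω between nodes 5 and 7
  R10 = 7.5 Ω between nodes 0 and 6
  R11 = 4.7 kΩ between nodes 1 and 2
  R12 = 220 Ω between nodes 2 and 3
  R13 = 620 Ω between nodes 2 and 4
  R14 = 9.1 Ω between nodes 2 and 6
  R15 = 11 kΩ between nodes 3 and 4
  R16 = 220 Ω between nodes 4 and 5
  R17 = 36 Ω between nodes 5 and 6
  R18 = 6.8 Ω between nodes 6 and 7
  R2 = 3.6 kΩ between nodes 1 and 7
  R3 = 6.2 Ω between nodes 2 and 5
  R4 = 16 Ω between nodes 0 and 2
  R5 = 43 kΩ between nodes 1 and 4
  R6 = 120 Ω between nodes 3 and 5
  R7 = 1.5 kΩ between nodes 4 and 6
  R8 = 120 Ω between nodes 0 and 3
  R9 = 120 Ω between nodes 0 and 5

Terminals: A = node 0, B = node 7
The network is not a plain series/parallel combination. Inject a 1 A test current into terminal A (node 0) and return it from terminal B (node 7); then R_eq = V_A / (1 A).
Nodal analysis, taking node 7 as the 0 V reference.
Current source I_test pushes 1 A into node 0 and draws it out of node 7.
KCL at each unknown node (sum of currents leaving = 0; resistances in Ω):
  Node 0: (V_0 - V_2)/16 + (V_0 - V_3)/120 + (V_0 - V_5)/120 + (V_0 - V_6)/7.5 - 1 = 0
  Node 1: (V_1 - 0)/3600 + (V_1 - V_4)/43000 + (V_1 - V_2)/4700 = 0
  Node 2: (V_2 - V_0)/16 + (V_2 - V_1)/4700 + (V_2 - V_5)/6.2 + (V_2 - V_3)/220 + (V_2 - V_4)/620 + (V_2 - V_6)/9.1 = 0
  Node 3: (V_3 - V_0)/120 + (V_3 - V_2)/220 + (V_3 - V_5)/120 + (V_3 - V_4)/11000 = 0
  Node 4: (V_4 - V_1)/43000 + (V_4 - V_2)/620 + (V_4 - V_3)/11000 + (V_4 - V_6)/1500 + (V_4 - V_5)/220 = 0
  Node 5: (V_5 - V_0)/120 + (V_5 - V_2)/6.2 + (V_5 - V_3)/120 + (V_5 - V_4)/220 + (V_5 - 0)/2.7 + (V_5 - V_6)/36 = 0
  Node 6: (V_6 - V_0)/7.5 + (V_6 - V_2)/9.1 + (V_6 - V_4)/1500 + (V_6 - V_5)/36 + (V_6 - 0)/6.8 = 0
Collecting terms (coefficients in siemens):
  0.2125·V_0 - 0.0625·V_2 - 0.008333·V_3 - 0.008333·V_5 - 0.1333·V_6 = 1
  0.0005138·V_1 - 0.0002128·V_2 - 0.00002326·V_4 = 0
  0.3401·V_2 - 0.0625·V_0 - 0.0002128·V_1 - 0.004545·V_3 - 0.001613·V_4 - 0.1613·V_5 - 0.1099·V_6 = 0
  0.0213·V_3 - 0.008333·V_0 - 0.004545·V_2 - 0.00009091·V_4 - 0.008333·V_5 = 0
  0.006939·V_4 - 0.00002326·V_1 - 0.001613·V_2 - 0.00009091·V_3 - 0.004545·V_5 - 0.0006667·V_6 = 0
  0.5807·V_5 - 0.008333·V_0 - 0.1613·V_2 - 0.008333·V_3 - 0.004545·V_4 - 0.02778·V_6 = 0
  0.4187·V_6 - 0.1333·V_0 - 0.1099·V_2 - 0.0006667·V_4 - 0.02778·V_5 = 0
Solving these 7 simultaneous equations (Gaussian elimination) gives:
  V_0 = 8.135 V, V_1 = 1.468 V, V_2 = 3.323 V, V_3 = 4.404 V
  V_4 = 2.021 V, V_5 = 1.289 V, V_6 = 3.551 V
R_eq = V_0 / 1 A = 8.135 Ω

Final answer: 8.135 Ω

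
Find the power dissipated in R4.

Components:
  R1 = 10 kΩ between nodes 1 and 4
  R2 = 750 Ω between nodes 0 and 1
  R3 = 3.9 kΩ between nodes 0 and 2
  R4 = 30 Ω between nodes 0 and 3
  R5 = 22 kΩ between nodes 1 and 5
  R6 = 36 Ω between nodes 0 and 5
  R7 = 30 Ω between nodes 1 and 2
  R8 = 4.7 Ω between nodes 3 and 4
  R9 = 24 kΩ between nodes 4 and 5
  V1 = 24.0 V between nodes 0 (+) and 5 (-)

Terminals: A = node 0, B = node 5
Nodal analysis, taking node 5 as the 0 V reference.
Source V1 fixes V_0 = 24 V.
KCL at each unknown node (sum of currents leaving = 0; resistances in Ω):
  Node 1: (V_1 - V_4)/10000 + (V_1 - 24)/750 + (V_1 - 0)/22000 + (V_1 - V_2)/30 = 0
  Node 2: (V_2 - 24)/3900 + (V_2 - V_1)/30 = 0
  Node 3: (V_3 - 24)/30 + (V_3 - V_4)/4.7 = 0
  Node 4: (V_4 - V_1)/10000 + (V_4 - V_3)/4.7 + (V_4 - 0)/24000 = 0
Collecting terms (coefficients in siemens):
  0.03481·V_1 - 0.03333·V_2 - 0.0001·V_4 = 0.032
  0.03359·V_2 - 0.03333·V_1 = 0.006154
  0.2461·V_3 - 0.2128·V_4 = 0.8
  0.2129·V_4 - 0.0001·V_1 - 0.2128·V_3 = 0
Solving these 4 simultaneous equations (Gaussian elimination) gives:
  V_1 = 23.37 V, V_2 = 23.37 V, V_3 = 23.97 V, V_4 = 23.96 V
I_R4 = (V_0 - V_3)/R4 = (24 - 23.97)/30 = 0.001058 A
P_R4 = I_R4² × R4 = (0.001058)² × 30 = 0.00003358 W

Final answer: 3.358e-05 W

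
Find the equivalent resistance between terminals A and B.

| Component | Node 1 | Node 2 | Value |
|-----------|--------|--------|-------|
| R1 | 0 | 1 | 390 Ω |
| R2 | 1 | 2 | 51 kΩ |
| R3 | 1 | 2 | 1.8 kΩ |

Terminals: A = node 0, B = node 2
Reduce the network between node 0 (A) and node 2 (B) by series/parallel combination:
  Rp1 = R2 ‖ R3 (parallel, both between nodes 1 and 2) = 1/(1/51000 + 1/1800) = 1739 Ω
  Rs1 = R1 + Rp1 (series, joined only at node 1) = 390 + 1739 = 2129 Ω
R_eq = 2.129 kΩ

Final answer: 2.129 kΩ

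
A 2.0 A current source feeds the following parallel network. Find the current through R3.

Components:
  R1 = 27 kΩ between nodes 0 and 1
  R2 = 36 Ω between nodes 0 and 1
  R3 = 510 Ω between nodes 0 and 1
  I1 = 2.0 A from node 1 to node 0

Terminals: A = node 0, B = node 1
All resistors sit directly between nodes 0 and 1, so they are in parallel and share one voltage V; the full source current 2 A splits among them.
1/R_par = 1/27000 + 1/36 + 1/510 = 0.02978 S  =>  R_par = 33.58 Ω
V = I × R_par = 2 × 33.58 = 67.17 V
I_R3 = V/R3 = 67.17/510 = 0.1317 A

Final answer: 0.1317 A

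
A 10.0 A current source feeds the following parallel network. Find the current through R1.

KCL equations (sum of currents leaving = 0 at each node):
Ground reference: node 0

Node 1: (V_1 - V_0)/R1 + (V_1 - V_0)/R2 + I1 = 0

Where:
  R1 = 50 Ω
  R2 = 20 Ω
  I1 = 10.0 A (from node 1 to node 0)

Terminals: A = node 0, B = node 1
All resistors sit directly between nodes 0 and 1, so they are in parallel and share one voltage V; the full source current 10 A splits among them.
1/R_par = 1/50 + 1/20 = 0.07 S  =>  R_par = 14.29 Ω
V = I × R_par = 10 × 14.29 = 142.9 V
I_R1 = V/R1 = 142.9/50 = 2.857 A

Final answer: 2.857 A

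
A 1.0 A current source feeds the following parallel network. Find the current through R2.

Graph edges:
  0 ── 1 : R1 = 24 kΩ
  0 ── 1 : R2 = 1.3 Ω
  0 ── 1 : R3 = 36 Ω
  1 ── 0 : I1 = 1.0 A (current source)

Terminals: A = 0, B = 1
All resistors sit directly between nodes 0 and 1, so they are in parallel and share one voltage V; the full source current 1 A splits among them.
1/R_par = 1/24000 + 1/1.3 + 1/36 = 0.7971 S  =>  R_par = 1.255 Ω
V = I × R_par = 1 × 1.255 = 1.255 V
I_R2 = V/R2 = 1.255/1.3 = 0.9651 A

Final answer: 0.9651 A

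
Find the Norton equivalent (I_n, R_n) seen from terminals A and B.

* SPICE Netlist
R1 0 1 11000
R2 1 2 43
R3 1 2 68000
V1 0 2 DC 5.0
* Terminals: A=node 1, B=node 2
Find the Thévenin equivalent first; then I_n = V_th/R_th and R_n = R_th.
Step 1 — V_th is the open-circuit voltage V_A - V_B (nothing connected across the terminals).
Nodal analysis, taking node 2 as the 0 V reference.
Source V1 fixes V_0 = 5 V.
KCL at each unknown node (sum of currents leaving = 0; resistances in Ω):
  Node 1: (V_1 - 5)/11000 + (V_1 - 0)/43 + (V_1 - 0)/68000 = 0
Collecting terms: 0.02336 × V_1 = 0.0004545  =>  V_1 = 0.01946 V
V_th = V_1 - V_2 = 0.01946 - 0 = 0.01946 V
Step 2 — R_th: zero the source — replace V1 by a short circuit (node 2 merges into node 0) — and find the resistance seen between A (node 1) and B (node 0).
Reduce the network between node 1 (A) and node 0 (B) by series/parallel combination:
  Rp1 = R1 ‖ R2 ‖ R3 (parallel, all between nodes 0 and 1) = 1/(1/11000 + 1/43 + 1/68000) = 42.81 Ω
R_th = 42.81 Ω
I_n = V_th/R_th = 0.01946/42.81 = 0.0004545 A, and R_n = R_th = 42.81 Ω

Final answer: I_n = 0.0004545 A, R_n = 42.81 Ω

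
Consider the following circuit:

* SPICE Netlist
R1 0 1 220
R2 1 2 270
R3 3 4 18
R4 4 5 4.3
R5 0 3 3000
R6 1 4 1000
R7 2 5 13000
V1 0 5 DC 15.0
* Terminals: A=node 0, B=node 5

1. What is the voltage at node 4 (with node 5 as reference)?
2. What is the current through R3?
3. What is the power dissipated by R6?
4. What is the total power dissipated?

Nodal analysis, taking node 5 as the 0 V reference.
Source V1 fixes V_0 = 15 V.
KCL at each unknown node (sum of currents leaving = 0; resistances in Ω):
  Node 1: (V_1 - 15)/220 + (V_1 - V_2)/270 + (V_1 - V_4)/1000 = 0
  Node 2: (V_2 - V_1)/270 + (V_2 - 0)/13000 = 0
  Node 3: (V_3 - V_4)/18 + (V_3 - 15)/3000 = 0
  Node 4: (V_4 - V_3)/18 + (V_4 - 0)/4.3 + (V_4 - V_1)/1000 = 0
Collecting terms (coefficients in siemens):
  0.009249·V_1 - 0.003704·V_2 - 0.001·V_4 = 0.06818
  0.003781·V_2 - 0.003704·V_1 = 0
  0.05589·V_3 - 0.05556·V_4 = 0.005
  0.2891·V_4 - 0.001·V_1 - 0.05556·V_3 = 0
Solving these 4 simultaneous equations (Gaussian elimination) gives:
  V_1 = 12.14 V, V_2 = 11.9 V, V_3 = 0.1622 V, V_4 = 0.07317 V
Part 1:
  Read off the nodal solution: V_4 = 0.07317 V
Part 2:
  I_R3 = (V_3 - V_4)/R3 = (0.1622 - 0.07317)/18 = 0.004946 A
  Magnitude: I_R3 = 0.004946 A
Part 3:
  I_R6 = (V_1 - V_4)/R6 = (12.14 - 0.07317)/1000 = 0.01207 A
  P_R6 = I_R6² × R6 = (0.01207)² × 1000 = 0.1457 W
Part 4:
  Power in each resistor, P = (ΔV)²/R:
    P_R1 = (15 - 12.14)²/220 = 0.0371 W
    P_R2 = (12.14 - 11.9)²/270 = 0.0002261 W
    P_R3 = (0.1622 - 0.07317)²/18 = 0.0004403 W
    P_R4 = (0.07317 - 0)²/4.3 = 0.001245 W
    P_R5 = (15 - 0.1622)²/3000 = 0.07339 W
    P_R6 = (12.14 - 0.07317)²/1000 = 0.1457 W
    P_R7 = (11.9 - 0)²/13000 = 0.01089 W
  P_total = P_R1 + P_R2 + P_R3 + P_R4 + P_R5 + P_R6 + P_R7 = 0.269 W

Final answers:
1. V_4 = 0.07317 V
2. I_R3 = 0.004946 A
3. P_R6 = 0.1457 W
4. P_total = 0.269 W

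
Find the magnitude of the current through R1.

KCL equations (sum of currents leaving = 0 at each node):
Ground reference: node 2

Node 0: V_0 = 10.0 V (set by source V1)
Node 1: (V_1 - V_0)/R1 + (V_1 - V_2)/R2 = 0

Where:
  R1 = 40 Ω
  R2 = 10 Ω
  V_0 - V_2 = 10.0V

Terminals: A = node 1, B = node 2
Nodal analysis, taking node 2 as the 0 V reference.
Source V1 fixes V_0 = 10 V.
KCL at each unknown node (sum of currents leaving = 0; resistances in Ω):
  Node 1: (V_1 - 10)/40 + (V_1 - 0)/10 = 0
Collecting terms: 0.125 × V_1 = 0.25  =>  V_1 = 2 V
I_R1 = (V_0 - V_1)/R1 = (10 - 2)/40 = 0.2 A
|I_R1| = 0.2 A

Final answer: |I_R1| = 0.2 A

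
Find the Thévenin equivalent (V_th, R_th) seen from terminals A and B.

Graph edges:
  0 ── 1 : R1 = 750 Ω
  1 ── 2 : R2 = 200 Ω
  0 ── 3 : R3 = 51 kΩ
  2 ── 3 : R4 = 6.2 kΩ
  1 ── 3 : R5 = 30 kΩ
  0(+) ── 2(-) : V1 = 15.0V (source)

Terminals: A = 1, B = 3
Step 1 — V_th is the open-circuit voltage V_A - V_B (nothing connected across the terminals).
Nodal analysis, taking node 2 as the 0 V reference.
Source V1 fixes V_0 = 15 V.
KCL at each unknown node (sum of currents leaving = 0; resistances in Ω):
  Node 1: (V_1 - 15)/750 + (V_1 - 0)/200 + (V_1 - V_3)/30000 = 0
  Node 3: (V_3 - 15)/51000 + (V_3 - 0)/6200 + (V_3 - V_1)/30000 = 0
Collecting terms (coefficients in siemens):
  0.006367·V_1 - 0.00003333·V_3 = 0.02
  0.0002142·V_3 - 0.00003333·V_1 = 0.0002941
Determinant D = (0.006367)(0.0002142) - (-0.00003333)(-0.00003333) = 0.000001363
V_1 = [(0.02)(0.0002142) - (-0.00003333)(0.0002941)]/D = 3.151 V
V_3 = [(0.006367)(0.0002941) - (0.02)(-0.00003333)]/D = 1.863 V
V_th = V_1 - V_3 = 3.151 - 1.863 = 1.288 V
Step 2 — R_th: zero the source — replace V1 by a short circuit (node 2 merges into node 0) — and find the resistance seen between A (node 1) and B (node 3).
Reduce the network between node 1 (A) and node 3 (B) by series/parallel combination:
  Rp1 = R1 ‖ R2 (parallel, both between nodes 0 and 1) = 1/(1/750 + 1/200) = 157.9 Ω
  Rp2 = R3 ‖ R4 (parallel, both between nodes 0 and 3) = 1/(1/51000 + 1/6200) = 5528 Ω
  Rs1 = Rp1 + Rp2 (series, joined only at node 0) = 157.9 + 5528 = 5686 Ω
  Rp3 = R5 ‖ Rs1 (parallel, both between nodes 1 and 3) = 1/(1/30000 + 1/5686) = 4780 Ω
R_th = 4.78 kΩ

Final answer: V_th = 1.288 V, R_th = 4.78 kΩ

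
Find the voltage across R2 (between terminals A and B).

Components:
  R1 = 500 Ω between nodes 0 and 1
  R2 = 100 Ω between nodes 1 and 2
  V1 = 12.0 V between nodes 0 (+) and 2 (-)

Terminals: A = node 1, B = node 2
R1 and R2 are in series across V1 (node 0 → node 1 → node 2), and the output A–B is taken across R2, so this is a voltage divider.
Series current: I = V1/(R1 + R2) = 12/(500 + 100) = 12/600 = 0.02 A
V_R2 = I × R2 = V1 × R2/(R1 + R2) = 12 × 100/600 = 2 V

Final answer: 2 V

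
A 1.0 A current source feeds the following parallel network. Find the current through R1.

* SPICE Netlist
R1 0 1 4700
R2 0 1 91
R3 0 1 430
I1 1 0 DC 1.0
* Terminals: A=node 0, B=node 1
All resistors sit directly between nodes 0 and 1, so they are in parallel and share one voltage V; the full source current 1 A splits among them.
1/R_par = 1/4700 + 1/91 + 1/430 = 0.01353 S  =>  R_par = 73.92 Ω
V = I × R_par = 1 × 73.92 = 73.92 V
I_R1 = V/R1 = 73.92/4700 = 0.01573 A

Final answer: 0.01573 A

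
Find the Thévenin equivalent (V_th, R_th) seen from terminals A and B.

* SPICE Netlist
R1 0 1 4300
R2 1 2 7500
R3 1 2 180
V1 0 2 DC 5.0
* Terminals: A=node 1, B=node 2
Step 1 — V_th is the open-circuit voltage V_A - V_B (nothing connected across the terminals).
Nodal analysis, taking node 2 as the 0 V reference.
Source V1 fixes V_0 = 5 V.
KCL at each unknown node (sum of currents leaving = 0; resistances in Ω):
  Node 1: (V_1 - 5)/4300 + (V_1 - 0)/7500 + (V_1 - 0)/180 = 0
Collecting terms: 0.005921 × V_1 = 0.001163  =>  V_1 = 0.1964 V
V_th = V_1 - V_2 = 0.1964 - 0 = 0.1964 V
Step 2 — R_th: zero the source — replace V1 by a short circuit (node 2 merges into node 0) — and find the resistance seen between A (node 1) and B (node 0).
Reduce the network between node 1 (A) and node 0 (B) by series/parallel combination:
  Rp1 = R1 ‖ R2 ‖ R3 (parallel, all between nodes 0 and 1) = 1/(1/4300 + 1/7500 + 1/180) = 168.9 Ω
R_th = 168.9 Ω

Final answer: V_th = 0.1964 V, R_th = 168.9 Ω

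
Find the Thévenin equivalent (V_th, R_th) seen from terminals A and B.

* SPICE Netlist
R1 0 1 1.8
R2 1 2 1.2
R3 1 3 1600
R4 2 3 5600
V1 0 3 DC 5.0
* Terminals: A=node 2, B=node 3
Step 1 — V_th is the open-circuit voltage V_A - V_B (nothing connected across the terminals).
Nodal analysis, taking node 3 as the 0 V reference.
Source V1 fixes V_0 = 5 V.
KCL at each unknown node (sum of currents leaving = 0; resistances in Ω):
  Node 1: (V_1 - 5)/1.8 + (V_1 - V_2)/1.2 + (V_1 - 0)/1600 = 0
  Node 2: (V_2 - V_1)/1.2 + (V_2 - 0)/5600 = 0
Collecting terms (coefficients in siemens):
  1.39·V_1 - 0.8333·V_2 = 2.778
  0.8335·V_2 - 0.8333·V_1 = 0
Determinant D = (1.39)(0.8335) - (-0.8333)(-0.8333) = 0.4637
V_1 = [(2.778)(0.8335) - (-0.8333)(0)]/D = 4.993 V
V_2 = [(1.39)(0) - (2.778)(-0.8333)]/D = 4.992 V
V_th = V_2 - V_3 = 4.992 - 0 = 4.992 V
Step 2 — R_th: zero the source — replace V1 by a short circuit (node 3 merges into node 0) — and find the resistance seen between A (node 2) and B (node 0).
Reduce the network between node 2 (A) and node 0 (B) by series/parallel combination:
  Rp1 = R1 ‖ R3 (parallel, both between nodes 0 and 1) = 1/(1/1.8 + 1/1600) = 1.798 Ω
  Rs1 = R2 + Rp1 (series, joined only at node 1) = 1.2 + 1.798 = 2.998 Ω
  Rp2 = R4 ‖ Rs1 (parallel, both between nodes 0 and 2) = 1/(1/5600 + 1/2.998) = 2.996 Ω
R_th = 2.996 Ω

Final answer: V_th = 4.992 V, R_th = 2.996 Ω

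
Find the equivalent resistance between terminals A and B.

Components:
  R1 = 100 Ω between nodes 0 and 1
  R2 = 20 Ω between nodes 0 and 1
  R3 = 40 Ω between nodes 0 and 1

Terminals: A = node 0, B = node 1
Reduce the network between node 0 (A) and node 1 (B) by series/parallel combination:
  Rp1 = R1 ‖ R2 ‖ R3 (parallel, all between nodes 0 and 1) = 1/(1/100 + 1/20 + 1/40) = 11.76 Ω
R_eq = 11.76 Ω

Final answer: 11.76 Ω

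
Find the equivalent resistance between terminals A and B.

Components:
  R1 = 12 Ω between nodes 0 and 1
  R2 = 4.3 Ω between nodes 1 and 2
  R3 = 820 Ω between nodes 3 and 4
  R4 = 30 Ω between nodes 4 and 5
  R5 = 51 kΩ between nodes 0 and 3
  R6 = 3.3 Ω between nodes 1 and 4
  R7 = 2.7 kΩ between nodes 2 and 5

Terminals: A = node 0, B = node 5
The network is not a plain series/parallel combination. Inject a 1 A test current into terminal A (node 0) and return it from terminal B (node 5); then R_eq = V_A / (1 A).
Nodal analysis, taking node 5 as the 0 V reference.
Current source I_test pushes 1 A into node 0 and draws it out of node 5.
KCL at each unknown node (sum of currents leaving = 0; resistances in Ω):
  Node 0: (V_0 - V_1)/12 + (V_0 - V_3)/51000 - 1 = 0
  Node 1: (V_1 - V_0)/12 + (V_1 - V_2)/4.3 + (V_1 - V_4)/3.3 = 0
  Node 2: (V_2 - V_1)/4.3 + (V_2 - 0)/2700 = 0
  Node 3: (V_3 - V_0)/51000 + (V_3 - V_4)/820 = 0
  Node 4: (V_4 - V_1)/3.3 + (V_4 - V_3)/820 + (V_4 - 0)/30 = 0
Collecting terms (coefficients in siemens):
  0.08335·V_0 - 0.08333·V_1 - 0.00001961·V_3 = 1
  0.6189·V_1 - 0.08333·V_0 - 0.2326·V_2 - 0.303·V_4 = 0
  0.2329·V_2 - 0.2326·V_1 = 0
  0.001239·V_3 - 0.00001961·V_0 - 0.00122·V_4 = 0
  0.3376·V_4 - 0.303·V_1 - 0.00122·V_3 = 0
Solving these 5 simultaneous equations (Gaussian elimination) gives:
  V_0 = 44.89 V, V_1 = 32.89 V, V_2 = 32.84 V, V_3 = 29.88 V
  V_4 = 29.64 V
R_eq = V_0 / 1 A = 44.89 Ω

Final answer: 44.89 Ω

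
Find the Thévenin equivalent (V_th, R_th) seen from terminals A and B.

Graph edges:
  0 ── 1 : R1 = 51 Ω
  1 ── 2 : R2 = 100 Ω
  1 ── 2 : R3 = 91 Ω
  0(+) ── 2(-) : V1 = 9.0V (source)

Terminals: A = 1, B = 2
Step 1 — V_th is the open-circuit voltage V_A - V_B (nothing connected across the terminals).
Nodal analysis, taking node 2 as the 0 V reference.
Source V1 fixes V_0 = 9 V.
KCL at each unknown node (sum of currents leaving = 0; resistances in Ω):
  Node 1: (V_1 - 9)/51 + (V_1 - 0)/100 + (V_1 - 0)/91 = 0
Collecting terms: 0.0406 × V_1 = 0.1765  =>  V_1 = 4.347 V
V_th = V_1 - V_2 = 4.347 - 0 = 4.347 V
Step 2 — R_th: zero the source — replace V1 by a short circuit (node 2 merges into node 0) — and find the resistance seen between A (node 1) and B (node 0).
Reduce the network between node 1 (A) and node 0 (B) by series/parallel combination:
  Rp1 = R1 ‖ R2 ‖ R3 (parallel, all between nodes 0 and 1) = 1/(1/51 + 1/100 + 1/91) = 24.63 Ω
R_th = 24.63 Ω

Final answer: V_th = 4.347 V, R_th = 24.63 Ω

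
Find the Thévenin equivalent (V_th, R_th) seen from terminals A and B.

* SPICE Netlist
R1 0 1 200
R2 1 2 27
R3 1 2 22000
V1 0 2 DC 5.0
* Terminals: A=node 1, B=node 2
Step 1 — V_th is the open-circuit voltage V_A - V_B (nothing connected across the terminals).
Nodal analysis, taking node 2 as the 0 V reference.
Source V1 fixes V_0 = 5 V.
KCL at each unknown node (sum of currents leaving = 0; resistances in Ω):
  Node 1: (V_1 - 5)/200 + (V_1 - 0)/27 + (V_1 - 0)/22000 = 0
Collecting terms: 0.04208 × V_1 = 0.025  =>  V_1 = 0.5941 V
V_th = V_1 - V_2 = 0.5941 - 0 = 0.5941 V
Step 2 — R_th: zero the source — replace V1 by a short circuit (node 2 merges into node 0) — and find the resistance seen between A (node 1) and B (node 0).
Reduce the network between node 1 (A) and node 0 (B) by series/parallel combination:
  Rp1 = R1 ‖ R2 ‖ R3 (parallel, all between nodes 0 and 1) = 1/(1/200 + 1/27 + 1/22000) = 23.76 Ω
R_th = 23.76 Ω

Final answer: V_th = 0.5941 V, R_th = 23.76 Ω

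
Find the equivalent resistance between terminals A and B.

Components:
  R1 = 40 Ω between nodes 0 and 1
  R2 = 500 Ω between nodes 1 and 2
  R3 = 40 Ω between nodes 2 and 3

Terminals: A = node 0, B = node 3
Reduce the network between node 0 (A) and node 3 (B) by series/parallel combination:
  Rs1 = R1 + R2 (series, joined only at node 1) = 40 + 500 = 540 Ω
  Rs2 = R3 + Rs1 (series, joined only at node 2) = 40 + 540 = 580 Ω
R_eq = 580 Ω

Final answer: 580 Ω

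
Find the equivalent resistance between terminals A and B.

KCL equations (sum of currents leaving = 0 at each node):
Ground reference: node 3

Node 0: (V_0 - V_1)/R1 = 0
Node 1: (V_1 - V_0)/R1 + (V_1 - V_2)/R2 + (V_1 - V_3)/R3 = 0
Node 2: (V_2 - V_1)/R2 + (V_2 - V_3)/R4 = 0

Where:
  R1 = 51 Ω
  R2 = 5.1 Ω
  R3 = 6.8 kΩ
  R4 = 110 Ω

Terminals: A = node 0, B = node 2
Reduce the network between node 0 (A) and node 2 (B) by series/parallel combination:
  Rs1 = R3 + R4 (series, joined only at node 3) = 6800 + 110 = 6910 Ω
  Rp1 = R2 ‖ Rs1 (parallel, both between nodes 1 and 2) = 1/(1/5.1 + 1/6910) = 5.096 Ω
  Rs2 = R1 + Rp1 (series, joined only at node 1) = 51 + 5.096 = 56.1 Ω
R_eq = 56.1 Ω

Final answer: 56.1 Ω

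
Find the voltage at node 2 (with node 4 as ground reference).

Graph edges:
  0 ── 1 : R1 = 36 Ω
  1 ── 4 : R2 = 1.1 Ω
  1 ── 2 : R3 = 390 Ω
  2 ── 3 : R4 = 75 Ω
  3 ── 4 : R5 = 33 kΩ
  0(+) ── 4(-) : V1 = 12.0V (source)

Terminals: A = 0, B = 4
Nodal analysis, taking node 4 as the 0 V reference.
Source V1 fixes V_0 = 12 V.
KCL at each unknown node (sum of currents leaving = 0; resistances in Ω):
  Node 1: (V_1 - 12)/36 + (V_1 - 0)/1.1 + (V_1 - V_2)/390 = 0
  Node 2: (V_2 - V_1)/390 + (V_2 - V_3)/75 = 0
  Node 3: (V_3 - V_2)/75 + (V_3 - 0)/33000 = 0
Collecting terms (coefficients in siemens):
  0.9394·V_1 - 0.002564·V_2 = 0.3333
  0.0159·V_2 - 0.002564·V_1 - 0.01333·V_3 = 0
  0.01336·V_3 - 0.01333·V_2 = 0
Solving these 3 simultaneous equations (Gaussian elimination) gives:
  V_1 = 0.3558 V, V_2 = 0.3516 V, V_3 = 0.3508 V
The requested potential is V_2 = 0.3516 V.

Final answer: V_2 = 0.3516 V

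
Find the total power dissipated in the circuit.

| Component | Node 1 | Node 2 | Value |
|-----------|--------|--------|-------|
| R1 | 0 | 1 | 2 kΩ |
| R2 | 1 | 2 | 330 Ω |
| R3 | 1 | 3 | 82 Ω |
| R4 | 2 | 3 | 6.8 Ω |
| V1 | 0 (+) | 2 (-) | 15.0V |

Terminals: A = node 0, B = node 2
Nodal analysis, taking node 2 as the 0 V reference.
Source V1 fixes V_0 = 15 V.
KCL at each unknown node (sum of currents leaving = 0; resistances in Ω):
  Node 1: (V_1 - 15)/2000 + (V_1 - 0)/330 + (V_1 - V_3)/82 = 0
  Node 3: (V_3 - V_1)/82 + (V_3 - 0)/6.8 = 0
Collecting terms (coefficients in siemens):
  0.01573·V_1 - 0.0122·V_3 = 0.0075
  0.1593·V_3 - 0.0122·V_1 = 0
Determinant D = (0.01573)(0.1593) - (-0.0122)(-0.0122) = 0.002356
V_1 = [(0.0075)(0.1593) - (-0.0122)(0)]/D = 0.507 V
V_3 = [(0.01573)(0) - (0.0075)(-0.0122)]/D = 0.03883 V
Power in each resistor, P = (ΔV)²/R:
  P_R1 = (15 - 0.507)²/2000 = 0.105 W
  P_R2 = (0.507 - 0)²/330 = 0.0007791 W
  P_R3 = (0.507 - 0.03883)²/82 = 0.002674 W
  P_R4 = (0 - 0.03883)²/6.8 = 0.0002217 W
P_total = P_R1 + P_R2 + P_R3 + P_R4 = 0.1087 W

Final answer: 0.1087 W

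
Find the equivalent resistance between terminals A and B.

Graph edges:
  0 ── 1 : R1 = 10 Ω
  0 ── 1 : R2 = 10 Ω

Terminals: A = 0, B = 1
Reduce the network between node 0 (A) and node 1 (B) by series/parallel combination:
  Rp1 = R1 ‖ R2 (parallel, both between nodes 0 and 1) = 1/(1/10 + 1/10) = 5 Ω
R_eq = 5 Ω

Final answer: 5 Ω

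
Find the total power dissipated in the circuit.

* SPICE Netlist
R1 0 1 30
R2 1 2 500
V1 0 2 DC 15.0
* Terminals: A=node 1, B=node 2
Nodal analysis, taking node 2 as the 0 V reference.
Source V1 fixes V_0 = 15 V.
KCL at each unknown node (sum of currents leaving = 0; resistances in Ω):
  Node 1: (V_1 - 15)/30 + (V_1 - 0)/500 = 0
Collecting terms: 0.03533 × V_1 = 0.5  =>  V_1 = 14.15 V
Power in each resistor, P = (ΔV)²/R:
  P_R1 = (15 - 14.15)²/30 = 0.02403 W
  P_R2 = (14.15 - 0)²/500 = 0.4005 W
P_total = P_R1 + P_R2 = 0.4245 W

Final answer: 0.4245 W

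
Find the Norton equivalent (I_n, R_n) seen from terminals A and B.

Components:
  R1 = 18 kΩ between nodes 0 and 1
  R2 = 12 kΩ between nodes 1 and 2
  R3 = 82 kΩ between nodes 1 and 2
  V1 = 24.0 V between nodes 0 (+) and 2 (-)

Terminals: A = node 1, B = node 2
Find the Thévenin equivalent first; then I_n = V_th/R_th and R_n = R_th.
Step 1 — V_th is the open-circuit voltage V_A - V_B (nothing connected across the terminals).
Nodal analysis, taking node 2 as the 0 V reference.
Source V1 fixes V_0 = 24 V.
KCL at each unknown node (sum of currents leaving = 0; resistances in Ω):
  Node 1: (V_1 - 24)/18000 + (V_1 - 0)/12000 + (V_1 - 0)/82000 = 0
Collecting terms: 0.0001511 × V_1 = 0.001333  =>  V_1 = 8.825 V
V_th = V_1 - V_2 = 8.825 - 0 = 8.825 V
Step 2 — R_th: zero the source — replace V1 by a short circuit (node 2 merges into node 0) — and find the resistance seen between A (node 1) and B (node 0).
Reduce the network between node 1 (A) and node 0 (B) by series/parallel combination:
  Rp1 = R1 ‖ R2 ‖ R3 (parallel, all between nodes 0 and 1) = 1/(1/18000 + 1/12000 + 1/82000) = 6619 Ω
R_th = 6.619 kΩ
I_n = V_th/R_th = 8.825/6619 = 0.001333 A, and R_n = R_th = 6.619 kΩ

Final answer: I_n = 0.001333 A, R_n = 6.619 kΩ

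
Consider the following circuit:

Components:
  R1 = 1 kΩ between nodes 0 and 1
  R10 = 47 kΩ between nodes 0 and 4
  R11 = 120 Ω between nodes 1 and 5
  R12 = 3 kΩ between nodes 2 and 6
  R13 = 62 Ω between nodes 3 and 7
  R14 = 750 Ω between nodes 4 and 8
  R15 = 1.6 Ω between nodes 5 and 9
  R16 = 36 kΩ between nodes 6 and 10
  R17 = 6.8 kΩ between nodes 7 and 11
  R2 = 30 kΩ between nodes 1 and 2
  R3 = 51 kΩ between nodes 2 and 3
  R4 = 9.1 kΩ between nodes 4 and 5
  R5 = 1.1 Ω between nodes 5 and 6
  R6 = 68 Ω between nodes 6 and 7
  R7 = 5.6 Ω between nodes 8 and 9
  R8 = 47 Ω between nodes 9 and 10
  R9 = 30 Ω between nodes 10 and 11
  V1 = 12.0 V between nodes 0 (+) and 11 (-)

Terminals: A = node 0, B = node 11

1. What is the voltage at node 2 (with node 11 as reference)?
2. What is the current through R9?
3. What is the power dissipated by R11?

Nodal analysis, taking node 11 as the 0 V reference.
Source V1 fixes V_0 = 12 V.
KCL at each unknown node (sum of currents leaving = 0; resistances in Ω):
  Node 1: (V_1 - 12)/1000 + (V_1 - V_2)/30000 + (V_1 - V_5)/120 = 0
  Node 2: (V_2 - V_1)/30000 + (V_2 - V_3)/51000 + (V_2 - V_6)/3000 = 0
  Node 3: (V_3 - V_2)/51000 + (V_3 - V_7)/62 = 0
  Node 4: (V_4 - V_5)/9100 + (V_4 - 12)/47000 + (V_4 - V_8)/750 = 0
  Node 5: (V_5 - V_4)/9100 + (V_5 - V_6)/1.1 + (V_5 - V_1)/120 + (V_5 - V_9)/1.6 = 0
  Node 6: (V_6 - V_5)/1.1 + (V_6 - V_7)/68 + (V_6 - V_2)/3000 + (V_6 - V_10)/36000 = 0
  Node 7: (V_7 - V_6)/68 + (V_7 - V_3)/62 + (V_7 - 0)/6800 = 0
  Node 8: (V_8 - V_9)/5.6 + (V_8 - V_4)/750 = 0
  Node 9: (V_9 - V_8)/5.6 + (V_9 - V_10)/47 + (V_9 - V_5)/1.6 = 0
  Node 10: (V_10 - V_9)/47 + (V_10 - 0)/30 + (V_10 - V_6)/36000 = 0
Collecting terms (coefficients in siemens):
  0.009367·V_1 - 0.00003333·V_2 - 0.008333·V_5 = 0.012
  0.0003863·V_2 - 0.00003333·V_1 - 0.00001961·V_3 - 0.0003333·V_6 = 0
  0.01615·V_3 - 0.00001961·V_2 - 0.01613·V_7 = 0
  0.001465·V_4 - 0.0001099·V_5 - 0.001333·V_8 = 0.0002553
  1.543·V_5 - 0.008333·V_1 - 0.0001099·V_4 - 0.9091·V_6 - 0.625·V_9 = 0
  0.9242·V_6 - 0.0003333·V_2 - 0.9091·V_5 - 0.01471·V_7 - 0.00002778·V_10 = 0
  0.03098·V_7 - 0.01613·V_3 - 0.01471·V_6 = 0
  0.1799·V_8 - 0.001333·V_4 - 0.1786·V_9 = 0
  0.8248·V_9 - 0.625·V_5 - 0.1786·V_8 - 0.02128·V_10 = 0
  0.05464·V_10 - 0.00002778·V_6 - 0.02128·V_9 = 0
Solving these 10 simultaneous equations (Gaussian elimination) gives:
  V_1 = 1.992 V, V_2 = 0.8978 V, V_3 = 0.7873 V, V_4 = 0.9445 V
  V_5 = 0.795 V, V_6 = 0.7949 V, V_7 = 0.7872 V, V_8 = 0.7804 V
  V_9 = 0.7792 V, V_10 = 0.3038 V
Part 1:
  Read off the nodal solution: V_2 = 0.8978 V
Part 2:
  I_R9 = (V_10 - V_11)/R9 = (0.3038 - 0)/30 = 0.01013 A
  Magnitude: I_R9 = 0.01013 A
Part 3:
  I_R11 = (V_1 - V_5)/R11 = (1.992 - 0.795)/120 = 0.009972 A
  P_R11 = I_R11² × R11 = (0.009972)² × 120 = 0.01193 W

Final answers:
1. V_2 = 0.8978 V
2. I_R9 = 0.01013 A
3. P_R11 = 0.01193 W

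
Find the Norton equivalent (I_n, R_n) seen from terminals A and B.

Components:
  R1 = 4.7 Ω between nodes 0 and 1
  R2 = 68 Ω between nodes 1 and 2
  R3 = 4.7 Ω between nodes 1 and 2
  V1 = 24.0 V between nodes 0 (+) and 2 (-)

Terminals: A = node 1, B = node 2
Find the Thévenin equivalent first; then I_n = V_th/R_th and R_n = R_th.
Step 1 — V_th is the open-circuit voltage V_A - V_B (nothing connected across the terminals).
Nodal analysis, taking node 2 as the 0 V reference.
Source V1 fixes V_0 = 24 V.
KCL at each unknown node (sum of currents leaving = 0; resistances in Ω):
  Node 1: (V_1 - 24)/4.7 + (V_1 - 0)/68 + (V_1 - 0)/4.7 = 0
Collecting terms: 0.4402 × V_1 = 5.106  =>  V_1 = 11.6 V
V_th = V_1 - V_2 = 11.6 - 0 = 11.6 V
Step 2 — R_th: zero the source — replace V1 by a short circuit (node 2 merges into node 0) — and find the resistance seen between A (node 1) and B (node 0).
Reduce the network between node 1 (A) and node 0 (B) by series/parallel combination:
  Rp1 = R1 ‖ R2 ‖ R3 (parallel, all between nodes 0 and 1) = 1/(1/4.7 + 1/68 + 1/4.7) = 2.271 Ω
R_th = 2.271 Ω
I_n = V_th/R_th = 11.6/2.271 = 5.106 A, and R_n = R_th = 2.271 Ω

Final answer: I_n = 5.106 A, R_n = 2.271 Ω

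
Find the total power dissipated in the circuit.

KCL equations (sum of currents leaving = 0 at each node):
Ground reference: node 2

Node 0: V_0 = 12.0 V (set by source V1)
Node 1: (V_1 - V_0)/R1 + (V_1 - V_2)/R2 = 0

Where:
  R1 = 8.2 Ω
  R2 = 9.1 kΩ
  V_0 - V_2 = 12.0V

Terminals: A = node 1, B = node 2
Nodal analysis, taking node 2 as the 0 V reference.
Source V1 fixes V_0 = 12 V.
KCL at each unknown node (sum of currents leaving = 0; resistances in Ω):
  Node 1: (V_1 - 12)/8.2 + (V_1 - 0)/9100 = 0
Collecting terms: 0.1221 × V_1 = 1.463  =>  V_1 = 11.99 V
Power in each resistor, P = (ΔV)²/R:
  P_R1 = (12 - 11.99)²/8.2 = 0.00001423 W
  P_R2 = (11.99 - 0)²/9100 = 0.0158 W
P_total = P_R1 + P_R2 = 0.01581 W

Final answer: 0.01581 W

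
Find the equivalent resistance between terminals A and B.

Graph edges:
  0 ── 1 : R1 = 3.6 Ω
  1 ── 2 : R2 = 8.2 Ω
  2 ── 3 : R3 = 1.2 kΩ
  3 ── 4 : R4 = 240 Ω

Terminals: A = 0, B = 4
Reduce the network between node 0 (A) and node 4 (B) by series/parallel combination:
  Rs1 = R1 + R2 (series, joined only at node 1) = 3.6 + 8.2 = 11.8 Ω
  Rs2 = R3 + Rs1 (series, joined only at node 2) = 1200 + 11.8 = 1212 Ω
  Rs3 = R4 + Rs2 (series, joined only at node 3) = 240 + 1212 = 1452 Ω
R_eq = 1.452 kΩ

Final answer: 1.452 kΩ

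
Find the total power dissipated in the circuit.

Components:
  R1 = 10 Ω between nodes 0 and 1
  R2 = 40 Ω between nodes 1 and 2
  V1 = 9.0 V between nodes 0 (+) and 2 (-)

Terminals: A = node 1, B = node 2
Nodal analysis, taking node 2 as the 0 V reference.
Source V1 fixes V_0 = 9 V.
KCL at each unknown node (sum of currents leaving = 0; resistances in Ω):
  Node 1: (V_1 - 9)/10 + (V_1 - 0)/40 = 0
Collecting terms: 0.125 × V_1 = 0.9  =>  V_1 = 7.2 V
Power in each resistor, P = (ΔV)²/R:
  P_R1 = (9 - 7.2)²/10 = 0.324 W
  P_R2 = (7.2 - 0)²/40 = 1.296 W
P_total = P_R1 + P_R2 = 1.62 W

Final answer: 1.62 W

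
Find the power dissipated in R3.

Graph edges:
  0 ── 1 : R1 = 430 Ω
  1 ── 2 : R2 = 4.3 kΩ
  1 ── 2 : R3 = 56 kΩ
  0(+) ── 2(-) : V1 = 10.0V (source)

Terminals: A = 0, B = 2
Nodal analysis, taking node 2 as the 0 V reference.
Source V1 fixes V_0 = 10 V.
KCL at each unknown node (sum of currents leaving = 0; resistances in Ω):
  Node 1: (V_1 - 10)/430 + (V_1 - 0)/4300 + (V_1 - 0)/56000 = 0
Collecting terms: 0.002576 × V_1 = 0.02326  =>  V_1 = 9.028 V
I_R3 = (V_1 - V_2)/R3 = (9.028 - 0)/56000 = 0.0001612 A
P_R3 = I_R3² × R3 = (0.0001612)² × 56000 = 0.001455 W

Final answer: 0.001455 W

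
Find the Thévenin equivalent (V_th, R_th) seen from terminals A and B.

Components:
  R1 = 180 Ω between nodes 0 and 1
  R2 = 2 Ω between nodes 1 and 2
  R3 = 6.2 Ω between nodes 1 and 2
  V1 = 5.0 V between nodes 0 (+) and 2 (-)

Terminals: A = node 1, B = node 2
Step 1 — V_th is the open-circuit voltage V_A - V_B (nothing connected across the terminals).
Nodal analysis, taking node 2 as the 0 V reference.
Source V1 fixes V_0 = 5 V.
KCL at each unknown node (sum of currents leaving = 0; resistances in Ω):
  Node 1: (V_1 - 5)/180 + (V_1 - 0)/2 + (V_1 - 0)/6.2 = 0
Collecting terms: 0.6668 × V_1 = 0.02778  =>  V_1 = 0.04166 V
V_th = V_1 - V_2 = 0.04166 - 0 = 0.04166 V
Step 2 — R_th: zero the source — replace V1 by a short circuit (node 2 merges into node 0) — and find the resistance seen between A (node 1) and B (node 0).
Reduce the network between node 1 (A) and node 0 (B) by series/parallel combination:
  Rp1 = R1 ‖ R2 ‖ R3 (parallel, all between nodes 0 and 1) = 1/(1/180 + 1/2 + 1/6.2) = 1.5 Ω
R_th = 1.5 Ω

Final answer: V_th = 0.04166 V, R_th = 1.5 Ω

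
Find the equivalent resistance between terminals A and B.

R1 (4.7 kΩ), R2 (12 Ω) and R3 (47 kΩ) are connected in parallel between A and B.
Reduce the network between node 0 (A) and node 1 (B) by series/parallel combination:
  Rp1 = R1 ‖ R2 ‖ R3 (parallel, all between nodes 0 and 1) = 1/(1/4700 + 1/12 + 1/47000) = 11.97 Ω
R_eq = 11.97 Ω

Final answer: 11.97 Ω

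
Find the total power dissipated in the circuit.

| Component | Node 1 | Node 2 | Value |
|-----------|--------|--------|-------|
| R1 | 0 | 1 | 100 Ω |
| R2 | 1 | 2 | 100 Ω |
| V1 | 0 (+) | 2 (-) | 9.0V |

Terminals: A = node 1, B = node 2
Nodal analysis, taking node 2 as the 0 V reference.
Source V1 fixes V_0 = 9 V.
KCL at each unknown node (sum of currents leaving = 0; resistances in Ω):
  Node 1: (V_1 - 9)/100 + (V_1 - 0)/100 = 0
Collecting terms: 0.02 × V_1 = 0.09  =>  V_1 = 4.5 V
Power in each resistor, P = (ΔV)²/R:
  P_R1 = (9 - 4.5)²/100 = 0.2025 W
  P_R2 = (4.5 - 0)²/100 = 0.2025 W
P_total = P_R1 + P_R2 = 0.405 W

Final answer: 0.405 W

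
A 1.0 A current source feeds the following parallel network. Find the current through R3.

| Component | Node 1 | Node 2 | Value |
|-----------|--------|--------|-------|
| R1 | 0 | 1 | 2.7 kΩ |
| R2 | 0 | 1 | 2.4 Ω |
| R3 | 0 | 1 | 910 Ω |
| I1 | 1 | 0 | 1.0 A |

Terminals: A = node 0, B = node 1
All resistors sit directly between nodes 0 and 1, so they are in parallel and share one voltage V; the full source current 1 A splits among them.
1/R_par = 1/2700 + 1/2.4 + 1/910 = 0.4181 S  =>  R_par = 2.392 Ω
V = I × R_par = 1 × 2.392 = 2.392 V
I_R3 = V/R3 = 2.392/910 = 0.002628 A

Final answer: 0.002628 A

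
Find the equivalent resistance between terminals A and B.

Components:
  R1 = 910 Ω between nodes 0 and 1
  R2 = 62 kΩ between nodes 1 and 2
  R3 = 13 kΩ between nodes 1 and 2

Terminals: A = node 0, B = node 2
Reduce the network between node 0 (A) and node 2 (B) by series/parallel combination:
  Rp1 = R2 ‖ R3 (parallel, both between nodes 1 and 2) = 1/(1/62000 + 1/13000) = 10750 Ω
  Rs1 = R1 + Rp1 (series, joined only at node 1) = 910 + 10750 = 11660 Ω
R_eq = 11.66 kΩ

Final answer: 11.66 kΩ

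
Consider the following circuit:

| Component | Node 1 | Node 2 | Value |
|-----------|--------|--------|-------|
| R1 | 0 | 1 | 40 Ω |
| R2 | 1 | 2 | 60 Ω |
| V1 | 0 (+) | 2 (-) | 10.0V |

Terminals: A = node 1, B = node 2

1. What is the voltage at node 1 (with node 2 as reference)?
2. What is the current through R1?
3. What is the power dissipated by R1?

Nodal analysis, taking node 2 as the 0 V reference.
Source V1 fixes V_0 = 10 V.
KCL at each unknown node (sum of currents leaving = 0; resistances in Ω):
  Node 1: (V_1 - 10)/40 + (V_1 - 0)/60 = 0
Collecting terms: 0.04167 × V_1 = 0.25  =>  V_1 = 6 V
Part 1:
  Read off the nodal solution: V_1 = 6 V
Part 2:
  I_R1 = (V_0 - V_1)/R1 = (10 - 6)/40 = 0.1 A
  Magnitude: I_R1 = 0.1 A
Part 3:
  I_R1 = (V_0 - V_1)/R1 = (10 - 6)/40 = 0.1 A
  P_R1 = I_R1² × R1 = (0.1)² × 40 = 0.4 W

Final answers:
1. V_1 = 6 V
2. I_R1 = 0.1 A
3. P_R1 = 0.4 W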